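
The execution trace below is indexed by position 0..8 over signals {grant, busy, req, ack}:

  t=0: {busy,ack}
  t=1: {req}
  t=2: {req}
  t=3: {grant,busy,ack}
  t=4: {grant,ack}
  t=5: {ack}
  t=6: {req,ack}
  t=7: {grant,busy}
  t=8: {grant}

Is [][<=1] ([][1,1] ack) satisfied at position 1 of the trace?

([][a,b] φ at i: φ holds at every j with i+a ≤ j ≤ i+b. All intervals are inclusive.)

No

Check [][1,1] ack at every j in [1,2]:
  j=1: fails at 2
  j=2: holds on [3,3]
Fails at j=1 → formula fails.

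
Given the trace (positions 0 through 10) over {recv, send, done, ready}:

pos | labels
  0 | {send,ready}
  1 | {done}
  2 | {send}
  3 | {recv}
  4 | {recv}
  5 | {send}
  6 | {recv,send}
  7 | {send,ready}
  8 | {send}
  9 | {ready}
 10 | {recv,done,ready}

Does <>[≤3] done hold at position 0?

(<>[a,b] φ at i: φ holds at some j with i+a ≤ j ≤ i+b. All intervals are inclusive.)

True

Check done at each j in [0,3]:
  j=0: false
  j=1: true
  j=2: false
  j=3: false
Found at j=1 → formula holds.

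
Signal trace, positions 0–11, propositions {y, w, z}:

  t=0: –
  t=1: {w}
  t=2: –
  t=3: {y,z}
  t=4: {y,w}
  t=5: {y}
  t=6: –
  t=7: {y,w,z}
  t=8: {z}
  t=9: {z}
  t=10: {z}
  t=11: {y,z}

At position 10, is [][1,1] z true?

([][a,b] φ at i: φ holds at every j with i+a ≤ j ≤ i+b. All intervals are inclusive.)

Check z at every j in [11,11]:
  j=11: true
All positions satisfy it → formula holds.

True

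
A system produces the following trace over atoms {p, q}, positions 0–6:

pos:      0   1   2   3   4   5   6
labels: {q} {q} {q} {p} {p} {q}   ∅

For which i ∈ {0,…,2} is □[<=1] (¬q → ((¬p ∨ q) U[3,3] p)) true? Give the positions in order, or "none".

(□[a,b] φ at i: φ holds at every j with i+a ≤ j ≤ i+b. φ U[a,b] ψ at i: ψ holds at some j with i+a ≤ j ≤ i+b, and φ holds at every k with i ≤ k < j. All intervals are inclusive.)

0, 1

Evaluate at each i in [0,2]:
  i=0: ✓ (all of [0,1])
  i=1: ✓ (all of [1,2])
  i=2: ✗ (fails at j=3)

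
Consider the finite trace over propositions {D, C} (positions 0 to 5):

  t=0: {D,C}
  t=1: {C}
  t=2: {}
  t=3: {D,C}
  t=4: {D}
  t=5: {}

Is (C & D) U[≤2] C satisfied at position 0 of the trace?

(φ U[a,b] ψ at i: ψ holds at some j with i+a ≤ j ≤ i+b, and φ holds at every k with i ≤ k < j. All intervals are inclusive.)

True

Need some j in [0,2] with C, and (C & D) at every k in [0,j-1].
  j=0: C holds; no prefix to check → satisfied.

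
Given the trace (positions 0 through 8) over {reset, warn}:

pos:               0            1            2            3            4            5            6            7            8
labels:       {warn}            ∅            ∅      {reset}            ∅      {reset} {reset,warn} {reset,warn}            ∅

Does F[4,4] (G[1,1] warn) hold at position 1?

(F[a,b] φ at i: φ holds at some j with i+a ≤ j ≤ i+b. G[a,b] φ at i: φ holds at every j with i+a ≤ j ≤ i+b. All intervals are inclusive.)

Holds

Check G[1,1] warn at each j in [5,5]:
  j=5: holds on [6,6]
Found at j=5 → formula holds.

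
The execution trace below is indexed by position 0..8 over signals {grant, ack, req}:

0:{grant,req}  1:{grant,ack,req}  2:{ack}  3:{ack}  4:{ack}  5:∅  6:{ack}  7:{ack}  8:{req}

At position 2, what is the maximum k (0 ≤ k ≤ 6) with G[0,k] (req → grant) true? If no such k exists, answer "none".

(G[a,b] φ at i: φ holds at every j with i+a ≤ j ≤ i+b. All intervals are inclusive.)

(req → grant) must hold from j=2 onward; find where it first fails.
  j=2: holds
  j=3: holds
  j=4: holds
  j=5: holds
  j=6: holds
  j=7: holds
  j=8: fails
Holds on [2,7], so largest k = 5.

5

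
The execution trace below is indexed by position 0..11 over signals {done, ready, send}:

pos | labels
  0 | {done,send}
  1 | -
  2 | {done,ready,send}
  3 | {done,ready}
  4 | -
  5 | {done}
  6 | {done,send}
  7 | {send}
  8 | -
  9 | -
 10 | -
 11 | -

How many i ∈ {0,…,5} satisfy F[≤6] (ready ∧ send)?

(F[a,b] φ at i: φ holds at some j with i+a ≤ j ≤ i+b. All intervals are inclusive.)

Evaluate at each i in [0,5]:
  i=0: ✓ (witness j=2)
  i=1: ✓ (witness j=2)
  i=2: ✓ (witness j=2)
  i=3: ✗ (none in [3,9])
  i=4: ✗ (none in [4,10])
  i=5: ✗ (none in [5,11])
Positions where it holds: {0, 1, 2} → 3.

3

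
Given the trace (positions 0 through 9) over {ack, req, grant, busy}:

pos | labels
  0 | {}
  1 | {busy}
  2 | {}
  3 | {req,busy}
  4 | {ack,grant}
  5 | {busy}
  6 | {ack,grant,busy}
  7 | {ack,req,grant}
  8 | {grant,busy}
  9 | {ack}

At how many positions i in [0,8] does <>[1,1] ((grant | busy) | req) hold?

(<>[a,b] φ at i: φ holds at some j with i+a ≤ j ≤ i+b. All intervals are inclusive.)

7

Evaluate at each i in [0,8]:
  i=0: ✓ (witness j=1)
  i=1: ✗ (none in [2,2])
  i=2: ✓ (witness j=3)
  i=3: ✓ (witness j=4)
  i=4: ✓ (witness j=5)
  i=5: ✓ (witness j=6)
  i=6: ✓ (witness j=7)
  i=7: ✓ (witness j=8)
  i=8: ✗ (none in [9,9])
Positions where it holds: {0, 2, 3, 4, 5, 6, 7} → 7.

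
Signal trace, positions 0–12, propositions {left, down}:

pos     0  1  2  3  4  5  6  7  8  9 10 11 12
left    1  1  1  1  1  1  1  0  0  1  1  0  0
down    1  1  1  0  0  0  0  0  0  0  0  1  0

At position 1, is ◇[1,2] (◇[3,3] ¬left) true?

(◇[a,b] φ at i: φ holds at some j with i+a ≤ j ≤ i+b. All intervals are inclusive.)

Check ◇[3,3] ¬left at each j in [2,3]:
  j=2: fails (none in [5,5])
  j=3: fails (none in [6,6])
No position in the window satisfies it → formula fails.

Does not hold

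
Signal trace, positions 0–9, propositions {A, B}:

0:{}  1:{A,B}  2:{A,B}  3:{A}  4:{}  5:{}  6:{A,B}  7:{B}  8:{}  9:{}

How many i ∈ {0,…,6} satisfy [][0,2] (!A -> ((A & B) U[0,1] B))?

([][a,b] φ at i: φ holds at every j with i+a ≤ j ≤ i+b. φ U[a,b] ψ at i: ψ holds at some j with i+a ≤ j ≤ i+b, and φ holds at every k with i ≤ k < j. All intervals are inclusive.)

1

Evaluate at each i in [0,6]:
  i=0: ✗ (fails at j=0)
  i=1: ✓ (all of [1,3])
  i=2: ✗ (fails at j=4)
  i=3: ✗ (fails at j=4)
  i=4: ✗ (fails at j=4)
  i=5: ✗ (fails at j=5)
  i=6: ✗ (fails at j=8)
Positions where it holds: {1} → 1.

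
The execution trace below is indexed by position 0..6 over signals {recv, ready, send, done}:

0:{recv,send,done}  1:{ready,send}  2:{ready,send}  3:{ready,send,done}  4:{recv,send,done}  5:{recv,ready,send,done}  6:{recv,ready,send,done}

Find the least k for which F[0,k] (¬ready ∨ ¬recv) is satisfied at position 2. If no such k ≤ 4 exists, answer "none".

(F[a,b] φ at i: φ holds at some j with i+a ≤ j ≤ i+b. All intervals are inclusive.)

Scan j = 2,3,… for (¬ready ∨ ¬recv):
  j=2: holds
First hit at j=2, so smallest k = 2-2 = 0.

0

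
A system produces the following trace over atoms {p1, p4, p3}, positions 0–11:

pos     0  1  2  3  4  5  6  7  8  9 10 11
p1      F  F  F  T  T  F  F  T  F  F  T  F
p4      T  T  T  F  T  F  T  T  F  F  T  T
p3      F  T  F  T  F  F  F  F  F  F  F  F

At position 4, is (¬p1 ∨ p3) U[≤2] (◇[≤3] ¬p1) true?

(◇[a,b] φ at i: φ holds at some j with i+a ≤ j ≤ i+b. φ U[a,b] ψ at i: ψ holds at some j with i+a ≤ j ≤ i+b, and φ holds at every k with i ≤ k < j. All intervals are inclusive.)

True

Need some j in [4,6] with ◇[≤3] ¬p1, and (¬p1 ∨ p3) at every k in [4,j-1].
  j=4: ◇[≤3] ¬p1 holds; no prefix to check → satisfied.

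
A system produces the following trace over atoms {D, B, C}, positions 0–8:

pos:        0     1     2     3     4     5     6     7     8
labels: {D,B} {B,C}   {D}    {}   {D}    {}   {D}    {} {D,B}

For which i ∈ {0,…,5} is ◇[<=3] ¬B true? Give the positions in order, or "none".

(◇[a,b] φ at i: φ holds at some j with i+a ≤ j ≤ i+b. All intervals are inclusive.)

Evaluate at each i in [0,5]:
  i=0: ✓ (witness j=2)
  i=1: ✓ (witness j=2)
  i=2: ✓ (witness j=2)
  i=3: ✓ (witness j=3)
  i=4: ✓ (witness j=4)
  i=5: ✓ (witness j=5)

0, 1, 2, 3, 4, 5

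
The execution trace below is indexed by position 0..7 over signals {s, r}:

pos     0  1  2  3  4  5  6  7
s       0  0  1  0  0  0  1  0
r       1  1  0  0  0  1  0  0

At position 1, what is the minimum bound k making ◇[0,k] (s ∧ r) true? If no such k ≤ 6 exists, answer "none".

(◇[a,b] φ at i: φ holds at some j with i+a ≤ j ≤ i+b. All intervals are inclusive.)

none

Scan j = 1,2,… for (s ∧ r):
  j=1: fails
  j=2: fails
  j=3: fails
  j=4: fails
  j=5: fails
  j=6: fails
  j=7: fails
No j in [1,7] satisfies it → none.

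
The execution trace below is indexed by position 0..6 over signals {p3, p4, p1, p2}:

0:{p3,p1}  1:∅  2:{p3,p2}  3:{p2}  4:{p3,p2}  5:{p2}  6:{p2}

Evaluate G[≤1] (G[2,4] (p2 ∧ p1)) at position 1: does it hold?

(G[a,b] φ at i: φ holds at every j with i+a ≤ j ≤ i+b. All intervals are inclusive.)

No

Check G[2,4] (p2 ∧ p1) at every j in [1,2]:
  j=1: fails at 3
  j=2: fails at 4
Fails at j=1 → formula fails.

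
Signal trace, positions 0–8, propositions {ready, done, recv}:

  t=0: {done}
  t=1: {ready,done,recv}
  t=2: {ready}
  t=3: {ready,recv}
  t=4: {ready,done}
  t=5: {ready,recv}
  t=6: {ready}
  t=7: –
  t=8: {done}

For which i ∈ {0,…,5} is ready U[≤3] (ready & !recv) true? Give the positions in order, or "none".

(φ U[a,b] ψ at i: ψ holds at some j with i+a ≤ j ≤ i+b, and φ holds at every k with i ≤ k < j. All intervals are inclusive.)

Evaluate at each i in [0,5]:
  i=0: ✗ (lhs fails at k=0 before rhs at j=2)
  i=1: ✓ (rhs at j=2; lhs holds on [1,1])
  i=2: ✓ (rhs at j=2)
  i=3: ✓ (rhs at j=4; lhs holds on [3,3])
  i=4: ✓ (rhs at j=4)
  i=5: ✓ (rhs at j=6; lhs holds on [5,5])

1, 2, 3, 4, 5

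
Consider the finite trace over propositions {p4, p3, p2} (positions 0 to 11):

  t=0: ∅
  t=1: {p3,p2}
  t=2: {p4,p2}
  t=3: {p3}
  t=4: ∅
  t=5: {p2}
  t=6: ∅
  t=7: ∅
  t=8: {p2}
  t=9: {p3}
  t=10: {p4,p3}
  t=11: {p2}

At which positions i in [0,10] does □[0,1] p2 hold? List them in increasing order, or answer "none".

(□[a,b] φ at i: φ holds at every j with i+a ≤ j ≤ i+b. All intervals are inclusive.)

Evaluate at each i in [0,10]:
  i=0: ✗ (fails at j=0)
  i=1: ✓ (all of [1,2])
  i=2: ✗ (fails at j=3)
  i=3: ✗ (fails at j=3)
  i=4: ✗ (fails at j=4)
  i=5: ✗ (fails at j=6)
  i=6: ✗ (fails at j=6)
  i=7: ✗ (fails at j=7)
  i=8: ✗ (fails at j=9)
  i=9: ✗ (fails at j=9)
  i=10: ✗ (fails at j=10)

1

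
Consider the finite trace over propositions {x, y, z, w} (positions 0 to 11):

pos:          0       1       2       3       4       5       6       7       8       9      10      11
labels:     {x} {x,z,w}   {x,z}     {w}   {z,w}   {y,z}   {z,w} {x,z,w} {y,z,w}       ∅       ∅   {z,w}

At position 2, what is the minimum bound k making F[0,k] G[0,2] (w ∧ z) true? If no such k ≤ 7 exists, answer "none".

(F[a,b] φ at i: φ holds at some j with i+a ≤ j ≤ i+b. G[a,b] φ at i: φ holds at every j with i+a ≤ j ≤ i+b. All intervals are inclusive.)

Scan j = 2,3,… for G[0,2] (w ∧ z):
  j=2: fails
  j=3: fails
  j=4: fails
  j=5: fails
  j=6: holds
First hit at j=6, so smallest k = 6-2 = 4.

4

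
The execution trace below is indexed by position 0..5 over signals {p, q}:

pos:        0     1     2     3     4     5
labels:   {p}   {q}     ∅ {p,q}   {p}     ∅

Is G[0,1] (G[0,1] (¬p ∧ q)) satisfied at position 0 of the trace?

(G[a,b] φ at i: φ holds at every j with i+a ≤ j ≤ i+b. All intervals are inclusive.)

Does not hold

Check G[0,1] (¬p ∧ q) at every j in [0,1]:
  j=0: fails at 0
  j=1: fails at 2
Fails at j=0 → formula fails.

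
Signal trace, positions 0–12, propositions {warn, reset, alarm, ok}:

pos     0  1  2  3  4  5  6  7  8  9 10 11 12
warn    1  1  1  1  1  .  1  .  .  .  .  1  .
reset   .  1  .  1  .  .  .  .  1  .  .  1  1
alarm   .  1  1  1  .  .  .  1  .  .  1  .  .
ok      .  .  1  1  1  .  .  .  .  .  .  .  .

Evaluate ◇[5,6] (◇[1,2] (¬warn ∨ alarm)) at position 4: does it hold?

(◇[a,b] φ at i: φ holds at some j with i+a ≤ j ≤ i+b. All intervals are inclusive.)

Yes

Check ◇[1,2] (¬warn ∨ alarm) at each j in [9,10]:
  j=9: holds (witness at 10)
  j=10: holds (witness at 12)
Found at j=9 → formula holds.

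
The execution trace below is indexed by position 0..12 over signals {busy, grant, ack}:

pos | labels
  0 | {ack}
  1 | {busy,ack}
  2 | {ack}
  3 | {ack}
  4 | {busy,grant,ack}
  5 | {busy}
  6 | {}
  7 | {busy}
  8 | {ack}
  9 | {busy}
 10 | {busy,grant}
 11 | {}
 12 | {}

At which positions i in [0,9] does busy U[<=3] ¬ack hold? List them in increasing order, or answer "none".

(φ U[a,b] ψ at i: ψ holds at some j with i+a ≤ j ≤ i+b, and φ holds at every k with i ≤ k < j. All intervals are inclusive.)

Evaluate at each i in [0,9]:
  i=0: ✗ (no rhs in [0,3])
  i=1: ✗ (no rhs in [1,4])
  i=2: ✗ (lhs fails at k=2 before rhs at j=5)
  i=3: ✗ (lhs fails at k=3 before rhs at j=5)
  i=4: ✓ (rhs at j=5; lhs holds on [4,4])
  i=5: ✓ (rhs at j=5)
  i=6: ✓ (rhs at j=6)
  i=7: ✓ (rhs at j=7)
  i=8: ✗ (lhs fails at k=8 before rhs at j=9)
  i=9: ✓ (rhs at j=9)

4, 5, 6, 7, 9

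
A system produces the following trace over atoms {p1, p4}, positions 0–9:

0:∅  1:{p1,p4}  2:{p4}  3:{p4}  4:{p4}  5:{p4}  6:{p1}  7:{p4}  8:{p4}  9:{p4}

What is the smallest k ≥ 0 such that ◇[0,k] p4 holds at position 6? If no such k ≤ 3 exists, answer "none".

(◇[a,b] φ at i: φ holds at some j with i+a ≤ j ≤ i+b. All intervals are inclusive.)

1

Scan j = 6,7,… for p4:
  j=6: fails
  j=7: holds
First hit at j=7, so smallest k = 7-6 = 1.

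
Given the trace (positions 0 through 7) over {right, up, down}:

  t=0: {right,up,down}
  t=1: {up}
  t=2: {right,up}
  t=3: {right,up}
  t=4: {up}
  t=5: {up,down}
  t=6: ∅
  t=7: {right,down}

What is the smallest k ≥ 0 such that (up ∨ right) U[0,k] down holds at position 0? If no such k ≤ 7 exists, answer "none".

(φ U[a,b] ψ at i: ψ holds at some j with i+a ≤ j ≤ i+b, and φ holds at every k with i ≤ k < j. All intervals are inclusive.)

Need earliest j ≥ 0 with down, and (up ∨ right) at every k in [0,j-1].
  j=0: rhs holds (empty prefix). k = 0.

0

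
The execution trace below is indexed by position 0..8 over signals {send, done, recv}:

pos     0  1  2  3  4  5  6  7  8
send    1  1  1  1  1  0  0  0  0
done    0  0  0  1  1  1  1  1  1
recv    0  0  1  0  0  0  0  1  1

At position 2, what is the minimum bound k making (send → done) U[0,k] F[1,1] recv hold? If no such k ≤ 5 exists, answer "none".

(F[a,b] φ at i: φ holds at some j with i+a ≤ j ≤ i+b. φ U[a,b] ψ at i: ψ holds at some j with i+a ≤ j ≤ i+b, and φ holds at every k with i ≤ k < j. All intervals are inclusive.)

none

Need earliest j ≥ 2 with F[1,1] recv, and (send → done) at every k in [2,j-1].
  j=2: rhs fails.
  j=3: rhs fails.
  j=4: rhs fails.
  j=5: rhs fails.
  j=6: rhs holds but lhs fails at k=2.
  j=7: rhs holds but lhs fails at k=2.
No witness within the range → none.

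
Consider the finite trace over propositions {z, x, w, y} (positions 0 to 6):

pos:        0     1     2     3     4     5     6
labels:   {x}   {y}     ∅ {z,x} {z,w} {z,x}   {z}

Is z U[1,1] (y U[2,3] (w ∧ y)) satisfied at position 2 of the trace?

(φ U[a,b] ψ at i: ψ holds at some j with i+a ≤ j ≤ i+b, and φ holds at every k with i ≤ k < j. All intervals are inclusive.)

Need some j in [3,3] with (y U[2,3] (w ∧ y)), and z at every k in [2,j-1].
  j=3: (y U[2,3] (w ∧ y)) — fails.
No j in the window works → until fails.

No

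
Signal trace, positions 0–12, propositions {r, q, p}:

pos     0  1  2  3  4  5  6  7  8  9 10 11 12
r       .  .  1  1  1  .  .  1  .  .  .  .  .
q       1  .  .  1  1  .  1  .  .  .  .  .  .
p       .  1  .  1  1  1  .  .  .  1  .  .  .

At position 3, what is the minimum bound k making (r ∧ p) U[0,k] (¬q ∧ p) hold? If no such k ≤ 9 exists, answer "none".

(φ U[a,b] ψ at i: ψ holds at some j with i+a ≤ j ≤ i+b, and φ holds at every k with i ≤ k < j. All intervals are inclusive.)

Need earliest j ≥ 3 with (¬q ∧ p), and (r ∧ p) at every k in [3,j-1].
  j=3: rhs fails.
  j=4: rhs fails.
  j=5: rhs holds; lhs holds on [3,4]. k = 2.

2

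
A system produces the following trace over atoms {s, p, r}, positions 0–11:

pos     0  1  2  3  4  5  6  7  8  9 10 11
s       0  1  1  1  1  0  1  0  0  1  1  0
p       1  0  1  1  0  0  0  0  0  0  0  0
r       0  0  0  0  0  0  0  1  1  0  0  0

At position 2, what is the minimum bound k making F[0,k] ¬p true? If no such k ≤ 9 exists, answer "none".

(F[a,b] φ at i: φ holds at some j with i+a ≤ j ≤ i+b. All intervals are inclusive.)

2

Scan j = 2,3,… for ¬p:
  j=2: fails
  j=3: fails
  j=4: holds
First hit at j=4, so smallest k = 4-2 = 2.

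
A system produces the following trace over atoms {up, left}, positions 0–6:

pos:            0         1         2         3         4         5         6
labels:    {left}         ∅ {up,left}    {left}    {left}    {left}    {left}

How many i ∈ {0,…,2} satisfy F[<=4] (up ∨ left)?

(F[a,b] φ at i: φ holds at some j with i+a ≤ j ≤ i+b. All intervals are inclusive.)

Evaluate at each i in [0,2]:
  i=0: ✓ (witness j=0)
  i=1: ✓ (witness j=2)
  i=2: ✓ (witness j=2)
Positions where it holds: {0, 1, 2} → 3.

3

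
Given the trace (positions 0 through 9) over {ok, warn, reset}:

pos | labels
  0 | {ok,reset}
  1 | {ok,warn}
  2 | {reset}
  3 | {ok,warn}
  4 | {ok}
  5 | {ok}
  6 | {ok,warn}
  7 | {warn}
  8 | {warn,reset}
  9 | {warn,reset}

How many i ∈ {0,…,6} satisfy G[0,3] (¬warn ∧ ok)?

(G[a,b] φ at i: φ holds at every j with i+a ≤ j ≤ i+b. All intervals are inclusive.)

0

Evaluate at each i in [0,6]:
  i=0: ✗ (fails at j=1)
  i=1: ✗ (fails at j=1)
  i=2: ✗ (fails at j=2)
  i=3: ✗ (fails at j=3)
  i=4: ✗ (fails at j=6)
  i=5: ✗ (fails at j=6)
  i=6: ✗ (fails at j=6)
Positions where it holds: {} → 0.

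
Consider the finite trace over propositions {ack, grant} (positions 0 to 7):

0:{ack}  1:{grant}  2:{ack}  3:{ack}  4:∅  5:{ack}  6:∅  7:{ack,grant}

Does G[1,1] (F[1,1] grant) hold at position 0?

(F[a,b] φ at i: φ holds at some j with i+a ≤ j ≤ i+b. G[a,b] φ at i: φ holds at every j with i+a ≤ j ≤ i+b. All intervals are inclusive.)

False

Check F[1,1] grant at every j in [1,1]:
  j=1: fails (none in [2,2])
Fails at j=1 → formula fails.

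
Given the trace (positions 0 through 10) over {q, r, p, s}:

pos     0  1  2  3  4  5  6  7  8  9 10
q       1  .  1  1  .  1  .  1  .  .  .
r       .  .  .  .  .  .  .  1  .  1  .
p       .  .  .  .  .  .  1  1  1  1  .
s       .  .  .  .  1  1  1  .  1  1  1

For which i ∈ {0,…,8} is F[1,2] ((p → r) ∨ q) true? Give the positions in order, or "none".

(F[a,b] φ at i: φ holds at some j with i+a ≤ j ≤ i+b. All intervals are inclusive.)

0, 1, 2, 3, 4, 5, 6, 7, 8

Evaluate at each i in [0,8]:
  i=0: ✓ (witness j=1)
  i=1: ✓ (witness j=2)
  i=2: ✓ (witness j=3)
  i=3: ✓ (witness j=4)
  i=4: ✓ (witness j=5)
  i=5: ✓ (witness j=7)
  i=6: ✓ (witness j=7)
  i=7: ✓ (witness j=9)
  i=8: ✓ (witness j=9)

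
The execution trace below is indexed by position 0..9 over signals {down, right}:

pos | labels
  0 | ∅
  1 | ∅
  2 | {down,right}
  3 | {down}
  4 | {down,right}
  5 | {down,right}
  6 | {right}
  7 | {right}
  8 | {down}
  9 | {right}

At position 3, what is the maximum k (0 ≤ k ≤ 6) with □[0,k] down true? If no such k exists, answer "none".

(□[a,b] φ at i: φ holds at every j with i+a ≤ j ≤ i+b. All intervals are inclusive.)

2

down must hold from j=3 onward; find where it first fails.
  j=3: holds
  j=4: holds
  j=5: holds
  j=6: fails
Holds on [3,5], so largest k = 2.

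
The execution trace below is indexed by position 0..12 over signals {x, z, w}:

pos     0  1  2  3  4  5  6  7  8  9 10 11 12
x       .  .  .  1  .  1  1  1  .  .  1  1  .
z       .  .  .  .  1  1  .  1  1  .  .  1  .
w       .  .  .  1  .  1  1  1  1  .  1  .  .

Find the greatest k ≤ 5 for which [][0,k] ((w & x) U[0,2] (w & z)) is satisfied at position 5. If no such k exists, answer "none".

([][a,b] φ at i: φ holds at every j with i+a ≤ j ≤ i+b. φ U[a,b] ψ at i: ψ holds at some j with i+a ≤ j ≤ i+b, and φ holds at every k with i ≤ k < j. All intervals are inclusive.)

((w & x) U[0,2] (w & z)) must hold from j=5 onward; find where it first fails.
  j=5: holds
  j=6: holds
  j=7: holds
  j=8: holds
  j=9: fails
Holds on [5,8], so largest k = 3.

3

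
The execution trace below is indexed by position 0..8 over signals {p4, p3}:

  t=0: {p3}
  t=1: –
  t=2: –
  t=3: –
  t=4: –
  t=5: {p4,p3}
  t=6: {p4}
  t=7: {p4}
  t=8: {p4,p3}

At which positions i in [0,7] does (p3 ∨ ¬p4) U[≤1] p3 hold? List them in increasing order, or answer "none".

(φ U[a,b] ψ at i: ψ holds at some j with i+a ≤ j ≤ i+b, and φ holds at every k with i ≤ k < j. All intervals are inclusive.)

0, 4, 5

Evaluate at each i in [0,7]:
  i=0: ✓ (rhs at j=0)
  i=1: ✗ (no rhs in [1,2])
  i=2: ✗ (no rhs in [2,3])
  i=3: ✗ (no rhs in [3,4])
  i=4: ✓ (rhs at j=5; lhs holds on [4,4])
  i=5: ✓ (rhs at j=5)
  i=6: ✗ (no rhs in [6,7])
  i=7: ✗ (lhs fails at k=7 before rhs at j=8)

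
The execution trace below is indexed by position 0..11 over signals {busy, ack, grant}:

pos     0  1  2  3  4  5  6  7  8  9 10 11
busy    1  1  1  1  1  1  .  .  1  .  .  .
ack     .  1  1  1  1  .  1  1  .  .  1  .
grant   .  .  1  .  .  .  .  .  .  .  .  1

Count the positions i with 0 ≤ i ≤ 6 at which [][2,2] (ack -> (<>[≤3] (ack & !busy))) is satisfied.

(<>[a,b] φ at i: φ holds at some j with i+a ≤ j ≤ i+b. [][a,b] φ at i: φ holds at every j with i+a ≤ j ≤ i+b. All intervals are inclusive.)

6

Evaluate at each i in [0,6]:
  i=0: ✗ (fails at j=2)
  i=1: ✓ (all of [3,3])
  i=2: ✓ (all of [4,4])
  i=3: ✓ (all of [5,5])
  i=4: ✓ (all of [6,6])
  i=5: ✓ (all of [7,7])
  i=6: ✓ (all of [8,8])
Positions where it holds: {1, 2, 3, 4, 5, 6} → 6.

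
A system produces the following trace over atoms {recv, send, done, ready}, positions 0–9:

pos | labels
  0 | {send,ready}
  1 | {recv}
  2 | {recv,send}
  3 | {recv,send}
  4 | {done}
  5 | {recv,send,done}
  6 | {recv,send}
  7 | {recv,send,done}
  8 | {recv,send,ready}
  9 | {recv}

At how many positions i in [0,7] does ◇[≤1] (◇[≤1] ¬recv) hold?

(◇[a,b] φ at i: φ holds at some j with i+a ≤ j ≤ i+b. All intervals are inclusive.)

Evaluate at each i in [0,7]:
  i=0: ✓ (witness j=0)
  i=1: ✗ (none in [1,2])
  i=2: ✓ (witness j=3)
  i=3: ✓ (witness j=3)
  i=4: ✓ (witness j=4)
  i=5: ✗ (none in [5,6])
  i=6: ✗ (none in [6,7])
  i=7: ✗ (none in [7,8])
Positions where it holds: {0, 2, 3, 4} → 4.

4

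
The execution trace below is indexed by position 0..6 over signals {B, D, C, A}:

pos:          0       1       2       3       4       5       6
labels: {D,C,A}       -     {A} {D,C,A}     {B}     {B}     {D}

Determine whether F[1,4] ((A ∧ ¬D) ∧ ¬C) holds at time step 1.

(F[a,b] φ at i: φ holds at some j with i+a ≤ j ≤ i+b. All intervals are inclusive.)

Check ((A ∧ ¬D) ∧ ¬C) at each j in [2,5]:
  j=2: true
  j=3: false
  j=4: false
  j=5: false
Found at j=2 → formula holds.

True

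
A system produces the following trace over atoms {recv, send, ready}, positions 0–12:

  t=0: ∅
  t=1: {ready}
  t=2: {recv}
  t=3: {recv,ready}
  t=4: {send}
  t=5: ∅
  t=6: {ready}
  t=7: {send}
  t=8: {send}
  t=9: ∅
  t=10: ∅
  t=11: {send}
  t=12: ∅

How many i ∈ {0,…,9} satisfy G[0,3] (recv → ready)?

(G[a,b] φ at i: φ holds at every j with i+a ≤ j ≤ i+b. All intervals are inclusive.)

Evaluate at each i in [0,9]:
  i=0: ✗ (fails at j=2)
  i=1: ✗ (fails at j=2)
  i=2: ✗ (fails at j=2)
  i=3: ✓ (all of [3,6])
  i=4: ✓ (all of [4,7])
  i=5: ✓ (all of [5,8])
  i=6: ✓ (all of [6,9])
  i=7: ✓ (all of [7,10])
  i=8: ✓ (all of [8,11])
  i=9: ✓ (all of [9,12])
Positions where it holds: {3, 4, 5, 6, 7, 8, 9} → 7.

7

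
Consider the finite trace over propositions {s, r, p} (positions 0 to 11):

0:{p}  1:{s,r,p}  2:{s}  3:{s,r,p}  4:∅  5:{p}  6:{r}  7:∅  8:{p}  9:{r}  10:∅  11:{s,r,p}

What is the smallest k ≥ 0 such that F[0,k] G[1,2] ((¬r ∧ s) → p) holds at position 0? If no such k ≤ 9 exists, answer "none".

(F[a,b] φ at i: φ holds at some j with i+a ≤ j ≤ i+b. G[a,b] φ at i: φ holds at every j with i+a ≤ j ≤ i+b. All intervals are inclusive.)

Scan j = 0,1,… for G[1,2] ((¬r ∧ s) → p):
  j=0: fails
  j=1: fails
  j=2: holds
First hit at j=2, so smallest k = 2-0 = 2.

2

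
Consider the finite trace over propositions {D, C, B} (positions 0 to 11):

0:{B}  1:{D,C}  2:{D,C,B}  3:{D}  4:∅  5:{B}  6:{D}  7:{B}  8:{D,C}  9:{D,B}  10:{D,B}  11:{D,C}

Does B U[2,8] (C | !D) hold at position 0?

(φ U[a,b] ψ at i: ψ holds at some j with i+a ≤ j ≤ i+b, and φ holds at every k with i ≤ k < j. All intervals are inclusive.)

False

Need some j in [2,8] with (C | !D), and B at every k in [0,j-1].
  j=2: (C | !D) holds, but B fails at k=1 → not this j.
  j=3: (C | !D) false.
  j=4: (C | !D) holds, but B fails at k=1 → not this j.
  j=5: (C | !D) holds, but B fails at k=1 → not this j.
  j=6: (C | !D) false.
  j=7: (C | !D) holds, but B fails at k=1 → not this j.
  j=8: (C | !D) holds, but B fails at k=1 → not this j.
No j in the window works → until fails.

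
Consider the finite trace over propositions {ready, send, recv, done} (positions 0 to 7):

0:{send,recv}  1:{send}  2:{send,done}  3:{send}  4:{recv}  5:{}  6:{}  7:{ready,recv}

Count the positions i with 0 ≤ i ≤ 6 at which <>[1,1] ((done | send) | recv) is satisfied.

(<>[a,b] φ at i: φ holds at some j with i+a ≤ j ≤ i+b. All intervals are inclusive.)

5

Evaluate at each i in [0,6]:
  i=0: ✓ (witness j=1)
  i=1: ✓ (witness j=2)
  i=2: ✓ (witness j=3)
  i=3: ✓ (witness j=4)
  i=4: ✗ (none in [5,5])
  i=5: ✗ (none in [6,6])
  i=6: ✓ (witness j=7)
Positions where it holds: {0, 1, 2, 3, 6} → 5.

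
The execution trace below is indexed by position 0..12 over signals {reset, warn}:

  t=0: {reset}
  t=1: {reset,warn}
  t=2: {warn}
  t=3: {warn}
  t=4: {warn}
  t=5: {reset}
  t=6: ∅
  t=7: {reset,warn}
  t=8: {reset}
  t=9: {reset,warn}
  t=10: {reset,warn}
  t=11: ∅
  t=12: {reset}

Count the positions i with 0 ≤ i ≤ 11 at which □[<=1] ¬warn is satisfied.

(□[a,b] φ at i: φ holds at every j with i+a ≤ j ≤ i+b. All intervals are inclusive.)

2

Evaluate at each i in [0,11]:
  i=0: ✗ (fails at j=1)
  i=1: ✗ (fails at j=1)
  i=2: ✗ (fails at j=2)
  i=3: ✗ (fails at j=3)
  i=4: ✗ (fails at j=4)
  i=5: ✓ (all of [5,6])
  i=6: ✗ (fails at j=7)
  i=7: ✗ (fails at j=7)
  i=8: ✗ (fails at j=9)
  i=9: ✗ (fails at j=9)
  i=10: ✗ (fails at j=10)
  i=11: ✓ (all of [11,12])
Positions where it holds: {5, 11} → 2.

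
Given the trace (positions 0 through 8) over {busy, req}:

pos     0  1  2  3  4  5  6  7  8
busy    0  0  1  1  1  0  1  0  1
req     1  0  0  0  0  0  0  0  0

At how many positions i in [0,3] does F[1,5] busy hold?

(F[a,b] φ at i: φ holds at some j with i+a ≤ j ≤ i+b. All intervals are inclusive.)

4

Evaluate at each i in [0,3]:
  i=0: ✓ (witness j=2)
  i=1: ✓ (witness j=2)
  i=2: ✓ (witness j=3)
  i=3: ✓ (witness j=4)
Positions where it holds: {0, 1, 2, 3} → 4.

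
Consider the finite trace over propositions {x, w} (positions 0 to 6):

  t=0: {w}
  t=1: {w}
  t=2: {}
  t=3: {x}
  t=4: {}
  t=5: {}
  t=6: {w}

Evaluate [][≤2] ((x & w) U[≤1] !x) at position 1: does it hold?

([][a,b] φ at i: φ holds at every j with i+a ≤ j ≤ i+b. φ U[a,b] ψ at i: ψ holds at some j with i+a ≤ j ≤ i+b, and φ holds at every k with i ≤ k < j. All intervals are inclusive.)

Check ((x & w) U[≤1] !x) at every j in [1,3]:
  j=1: holds
  j=2: holds
  j=3: fails
Fails at j=3 → formula fails.

Does not hold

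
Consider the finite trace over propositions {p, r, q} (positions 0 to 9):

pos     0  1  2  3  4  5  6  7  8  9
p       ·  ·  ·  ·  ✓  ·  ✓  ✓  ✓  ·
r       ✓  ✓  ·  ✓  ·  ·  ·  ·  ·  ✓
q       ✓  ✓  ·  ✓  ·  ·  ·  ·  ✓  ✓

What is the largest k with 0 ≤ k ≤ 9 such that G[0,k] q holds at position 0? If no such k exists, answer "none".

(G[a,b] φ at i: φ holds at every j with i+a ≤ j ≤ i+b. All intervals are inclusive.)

q must hold from j=0 onward; find where it first fails.
  j=0: holds
  j=1: holds
  j=2: fails
Holds on [0,1], so largest k = 1.

1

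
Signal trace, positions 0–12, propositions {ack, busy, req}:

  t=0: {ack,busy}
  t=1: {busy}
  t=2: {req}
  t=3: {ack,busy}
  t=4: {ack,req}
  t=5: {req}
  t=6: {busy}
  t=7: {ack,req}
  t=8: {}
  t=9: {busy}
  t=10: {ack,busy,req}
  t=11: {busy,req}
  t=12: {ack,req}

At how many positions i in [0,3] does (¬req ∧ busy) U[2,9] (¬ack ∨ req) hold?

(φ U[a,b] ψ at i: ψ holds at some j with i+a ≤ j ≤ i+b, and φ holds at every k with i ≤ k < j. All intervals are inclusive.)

1

Evaluate at each i in [0,3]:
  i=0: ✓ (rhs at j=2; lhs holds on [0,1])
  i=1: ✗ (lhs fails at k=2 before rhs at j=4)
  i=2: ✗ (lhs fails at k=2 before rhs at j=4)
  i=3: ✗ (lhs fails at k=4 before rhs at j=5)
Positions where it holds: {0} → 1.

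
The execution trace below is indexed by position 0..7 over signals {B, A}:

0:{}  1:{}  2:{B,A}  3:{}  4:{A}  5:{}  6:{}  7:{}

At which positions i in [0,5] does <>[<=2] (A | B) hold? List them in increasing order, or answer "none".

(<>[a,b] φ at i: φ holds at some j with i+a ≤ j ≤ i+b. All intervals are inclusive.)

Evaluate at each i in [0,5]:
  i=0: ✓ (witness j=2)
  i=1: ✓ (witness j=2)
  i=2: ✓ (witness j=2)
  i=3: ✓ (witness j=4)
  i=4: ✓ (witness j=4)
  i=5: ✗ (none in [5,7])

0, 1, 2, 3, 4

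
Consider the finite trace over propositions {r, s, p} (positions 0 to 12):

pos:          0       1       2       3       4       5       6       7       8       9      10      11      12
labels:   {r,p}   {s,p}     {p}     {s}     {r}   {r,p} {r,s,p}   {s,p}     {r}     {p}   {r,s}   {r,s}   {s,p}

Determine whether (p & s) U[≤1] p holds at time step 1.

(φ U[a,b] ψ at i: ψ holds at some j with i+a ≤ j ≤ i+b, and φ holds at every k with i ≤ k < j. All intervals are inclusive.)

Yes

Need some j in [1,2] with p, and (p & s) at every k in [1,j-1].
  j=1: p holds; no prefix to check → satisfied.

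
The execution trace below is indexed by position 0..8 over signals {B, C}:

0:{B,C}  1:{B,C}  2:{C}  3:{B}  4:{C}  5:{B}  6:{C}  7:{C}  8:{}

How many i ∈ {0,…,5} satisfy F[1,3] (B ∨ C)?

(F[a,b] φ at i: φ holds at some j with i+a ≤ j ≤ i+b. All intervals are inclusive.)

6

Evaluate at each i in [0,5]:
  i=0: ✓ (witness j=1)
  i=1: ✓ (witness j=2)
  i=2: ✓ (witness j=3)
  i=3: ✓ (witness j=4)
  i=4: ✓ (witness j=5)
  i=5: ✓ (witness j=6)
Positions where it holds: {0, 1, 2, 3, 4, 5} → 6.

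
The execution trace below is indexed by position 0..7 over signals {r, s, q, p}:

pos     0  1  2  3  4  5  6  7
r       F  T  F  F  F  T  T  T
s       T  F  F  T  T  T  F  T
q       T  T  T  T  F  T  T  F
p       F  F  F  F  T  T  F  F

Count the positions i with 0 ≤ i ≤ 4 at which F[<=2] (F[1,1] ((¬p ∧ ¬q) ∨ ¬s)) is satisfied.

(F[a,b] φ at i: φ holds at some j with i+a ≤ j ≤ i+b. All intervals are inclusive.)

4

Evaluate at each i in [0,4]:
  i=0: ✓ (witness j=0)
  i=1: ✓ (witness j=1)
  i=2: ✗ (none in [2,4])
  i=3: ✓ (witness j=5)
  i=4: ✓ (witness j=5)
Positions where it holds: {0, 1, 3, 4} → 4.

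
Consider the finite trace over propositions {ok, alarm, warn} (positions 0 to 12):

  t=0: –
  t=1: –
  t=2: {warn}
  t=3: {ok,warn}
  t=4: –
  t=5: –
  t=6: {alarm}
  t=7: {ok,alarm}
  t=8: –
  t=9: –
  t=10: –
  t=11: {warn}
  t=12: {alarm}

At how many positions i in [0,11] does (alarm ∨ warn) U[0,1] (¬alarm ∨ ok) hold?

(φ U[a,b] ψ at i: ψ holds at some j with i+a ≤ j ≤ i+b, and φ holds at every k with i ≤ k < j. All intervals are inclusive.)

Evaluate at each i in [0,11]:
  i=0: ✓ (rhs at j=0)
  i=1: ✓ (rhs at j=1)
  i=2: ✓ (rhs at j=2)
  i=3: ✓ (rhs at j=3)
  i=4: ✓ (rhs at j=4)
  i=5: ✓ (rhs at j=5)
  i=6: ✓ (rhs at j=7; lhs holds on [6,6])
  i=7: ✓ (rhs at j=7)
  i=8: ✓ (rhs at j=8)
  i=9: ✓ (rhs at j=9)
  i=10: ✓ (rhs at j=10)
  i=11: ✓ (rhs at j=11)
Positions where it holds: {0, 1, 2, 3, 4, 5, 6, 7, 8, 9, 10, 11} → 12.

12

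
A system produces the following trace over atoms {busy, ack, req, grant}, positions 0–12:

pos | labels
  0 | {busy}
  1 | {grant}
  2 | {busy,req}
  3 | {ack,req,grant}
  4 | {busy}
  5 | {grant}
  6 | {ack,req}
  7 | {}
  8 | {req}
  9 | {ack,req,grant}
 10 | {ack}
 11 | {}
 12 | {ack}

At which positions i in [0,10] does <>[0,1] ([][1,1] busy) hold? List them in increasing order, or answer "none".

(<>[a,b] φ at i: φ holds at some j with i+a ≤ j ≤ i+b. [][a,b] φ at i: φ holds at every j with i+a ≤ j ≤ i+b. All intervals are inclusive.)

0, 1, 2, 3

Evaluate at each i in [0,10]:
  i=0: ✓ (witness j=1)
  i=1: ✓ (witness j=1)
  i=2: ✓ (witness j=3)
  i=3: ✓ (witness j=3)
  i=4: ✗ (none in [4,5])
  i=5: ✗ (none in [5,6])
  i=6: ✗ (none in [6,7])
  i=7: ✗ (none in [7,8])
  i=8: ✗ (none in [8,9])
  i=9: ✗ (none in [9,10])
  i=10: ✗ (none in [10,11])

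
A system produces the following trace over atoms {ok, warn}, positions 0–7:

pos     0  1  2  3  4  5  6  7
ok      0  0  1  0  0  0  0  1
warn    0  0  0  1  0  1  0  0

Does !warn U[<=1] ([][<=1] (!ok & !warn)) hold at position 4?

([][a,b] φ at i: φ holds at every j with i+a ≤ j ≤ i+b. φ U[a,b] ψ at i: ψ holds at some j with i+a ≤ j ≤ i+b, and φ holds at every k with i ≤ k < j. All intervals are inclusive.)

No

Need some j in [4,5] with [][<=1] (!ok & !warn), and !warn at every k in [4,j-1].
  j=4: [][<=1] (!ok & !warn) — fails at 5.
  j=5: [][<=1] (!ok & !warn) — fails at 5.
No j in the window works → until fails.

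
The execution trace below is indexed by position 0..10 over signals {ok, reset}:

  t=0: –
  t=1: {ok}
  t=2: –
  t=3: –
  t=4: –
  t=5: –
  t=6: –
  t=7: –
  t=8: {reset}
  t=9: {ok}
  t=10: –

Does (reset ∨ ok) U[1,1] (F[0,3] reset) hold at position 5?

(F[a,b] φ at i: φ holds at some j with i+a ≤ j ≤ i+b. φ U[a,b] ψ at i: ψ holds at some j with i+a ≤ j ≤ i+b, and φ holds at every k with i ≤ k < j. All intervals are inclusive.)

No

Need some j in [6,6] with F[0,3] reset, and (reset ∨ ok) at every k in [5,j-1].
  j=6: F[0,3] reset holds, but (reset ∨ ok) fails at k=5 → not this j.
No j in the window works → until fails.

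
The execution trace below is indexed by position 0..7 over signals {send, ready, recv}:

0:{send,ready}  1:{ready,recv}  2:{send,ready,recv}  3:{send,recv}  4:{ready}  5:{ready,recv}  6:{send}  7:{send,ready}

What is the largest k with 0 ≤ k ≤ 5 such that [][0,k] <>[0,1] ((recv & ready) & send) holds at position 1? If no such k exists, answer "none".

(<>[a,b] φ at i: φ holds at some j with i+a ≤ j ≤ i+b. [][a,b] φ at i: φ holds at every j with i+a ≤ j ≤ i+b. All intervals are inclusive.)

<>[0,1] ((recv & ready) & send) must hold from j=1 onward; find where it first fails.
  j=1: holds
  j=2: holds
  j=3: fails
Holds on [1,2], so largest k = 1.

1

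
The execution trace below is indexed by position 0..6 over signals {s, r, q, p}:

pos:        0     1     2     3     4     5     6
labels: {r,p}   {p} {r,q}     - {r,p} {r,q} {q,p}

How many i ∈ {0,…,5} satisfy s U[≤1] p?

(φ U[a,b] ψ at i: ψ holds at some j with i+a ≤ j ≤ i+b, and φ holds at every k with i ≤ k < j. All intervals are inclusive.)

3

Evaluate at each i in [0,5]:
  i=0: ✓ (rhs at j=0)
  i=1: ✓ (rhs at j=1)
  i=2: ✗ (no rhs in [2,3])
  i=3: ✗ (lhs fails at k=3 before rhs at j=4)
  i=4: ✓ (rhs at j=4)
  i=5: ✗ (lhs fails at k=5 before rhs at j=6)
Positions where it holds: {0, 1, 4} → 3.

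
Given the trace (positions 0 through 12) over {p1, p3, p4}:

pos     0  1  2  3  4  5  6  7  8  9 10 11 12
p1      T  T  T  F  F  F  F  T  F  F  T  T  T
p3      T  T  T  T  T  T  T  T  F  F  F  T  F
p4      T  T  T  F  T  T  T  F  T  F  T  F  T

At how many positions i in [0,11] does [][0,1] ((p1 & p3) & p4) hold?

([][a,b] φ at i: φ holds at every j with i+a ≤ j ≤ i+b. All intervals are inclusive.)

2

Evaluate at each i in [0,11]:
  i=0: ✓ (all of [0,1])
  i=1: ✓ (all of [1,2])
  i=2: ✗ (fails at j=3)
  i=3: ✗ (fails at j=3)
  i=4: ✗ (fails at j=4)
  i=5: ✗ (fails at j=5)
  i=6: ✗ (fails at j=6)
  i=7: ✗ (fails at j=7)
  i=8: ✗ (fails at j=8)
  i=9: ✗ (fails at j=9)
  i=10: ✗ (fails at j=10)
  i=11: ✗ (fails at j=11)
Positions where it holds: {0, 1} → 2.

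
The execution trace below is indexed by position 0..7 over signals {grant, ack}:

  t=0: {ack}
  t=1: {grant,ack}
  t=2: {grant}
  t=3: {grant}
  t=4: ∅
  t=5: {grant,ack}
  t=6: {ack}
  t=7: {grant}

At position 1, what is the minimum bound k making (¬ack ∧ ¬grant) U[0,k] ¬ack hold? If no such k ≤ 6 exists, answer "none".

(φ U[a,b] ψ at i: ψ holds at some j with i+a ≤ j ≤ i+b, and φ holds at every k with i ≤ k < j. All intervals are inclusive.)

Need earliest j ≥ 1 with ¬ack, and (¬ack ∧ ¬grant) at every k in [1,j-1].
  j=1: rhs fails.
  j=2: rhs holds but lhs fails at k=1.
  j=3: rhs holds but lhs fails at k=1.
  j=4: rhs holds but lhs fails at k=1.
  j=5: rhs fails.
  j=6: rhs fails.
  j=7: rhs holds but lhs fails at k=1.
No witness within the range → none.

none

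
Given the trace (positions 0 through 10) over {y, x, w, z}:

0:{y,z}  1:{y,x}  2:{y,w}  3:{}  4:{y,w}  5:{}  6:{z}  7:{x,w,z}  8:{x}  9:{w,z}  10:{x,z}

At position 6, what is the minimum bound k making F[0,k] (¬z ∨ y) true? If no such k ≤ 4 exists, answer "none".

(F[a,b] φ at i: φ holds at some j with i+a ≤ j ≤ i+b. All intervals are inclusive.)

2

Scan j = 6,7,… for (¬z ∨ y):
  j=6: fails
  j=7: fails
  j=8: holds
First hit at j=8, so smallest k = 8-6 = 2.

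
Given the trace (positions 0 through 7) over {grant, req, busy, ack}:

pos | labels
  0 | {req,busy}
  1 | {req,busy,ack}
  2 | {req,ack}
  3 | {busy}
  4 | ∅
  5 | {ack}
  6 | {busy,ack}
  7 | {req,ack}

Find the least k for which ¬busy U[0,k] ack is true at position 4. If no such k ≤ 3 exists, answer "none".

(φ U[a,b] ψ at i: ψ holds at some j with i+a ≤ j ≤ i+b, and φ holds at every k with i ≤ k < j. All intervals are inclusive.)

1

Need earliest j ≥ 4 with ack, and ¬busy at every k in [4,j-1].
  j=4: rhs fails.
  j=5: rhs holds; lhs holds on [4,4]. k = 1.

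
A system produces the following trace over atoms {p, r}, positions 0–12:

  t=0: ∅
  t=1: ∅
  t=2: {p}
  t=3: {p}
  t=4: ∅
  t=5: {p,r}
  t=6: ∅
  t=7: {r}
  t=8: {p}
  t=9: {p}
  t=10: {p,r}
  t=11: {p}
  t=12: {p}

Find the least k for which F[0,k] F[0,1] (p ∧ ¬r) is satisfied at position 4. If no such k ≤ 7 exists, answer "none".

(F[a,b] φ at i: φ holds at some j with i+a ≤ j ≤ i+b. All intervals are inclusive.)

3

Scan j = 4,5,… for F[0,1] (p ∧ ¬r):
  j=4: fails
  j=5: fails
  j=6: fails
  j=7: holds
First hit at j=7, so smallest k = 7-4 = 3.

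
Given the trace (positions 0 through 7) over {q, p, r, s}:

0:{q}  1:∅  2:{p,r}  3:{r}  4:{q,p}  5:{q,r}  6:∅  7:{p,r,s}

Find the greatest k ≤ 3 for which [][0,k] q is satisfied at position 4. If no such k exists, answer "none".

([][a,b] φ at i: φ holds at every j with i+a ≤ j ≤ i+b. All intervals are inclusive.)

1

q must hold from j=4 onward; find where it first fails.
  j=4: holds
  j=5: holds
  j=6: fails
Holds on [4,5], so largest k = 1.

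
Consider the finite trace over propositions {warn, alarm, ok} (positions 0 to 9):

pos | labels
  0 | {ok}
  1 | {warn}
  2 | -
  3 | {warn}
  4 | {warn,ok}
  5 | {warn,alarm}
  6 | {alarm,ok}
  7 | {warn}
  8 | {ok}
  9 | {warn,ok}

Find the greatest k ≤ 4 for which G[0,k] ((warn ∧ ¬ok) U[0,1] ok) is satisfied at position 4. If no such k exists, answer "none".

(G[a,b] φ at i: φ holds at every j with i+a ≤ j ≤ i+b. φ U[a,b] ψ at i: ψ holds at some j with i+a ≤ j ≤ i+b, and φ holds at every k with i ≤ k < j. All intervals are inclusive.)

4

((warn ∧ ¬ok) U[0,1] ok) must hold from j=4 onward; find where it first fails.
  j=4: holds
  j=5: holds
  j=6: holds
  j=7: holds
  j=8: holds
Holds through j=8; largest k = 4.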